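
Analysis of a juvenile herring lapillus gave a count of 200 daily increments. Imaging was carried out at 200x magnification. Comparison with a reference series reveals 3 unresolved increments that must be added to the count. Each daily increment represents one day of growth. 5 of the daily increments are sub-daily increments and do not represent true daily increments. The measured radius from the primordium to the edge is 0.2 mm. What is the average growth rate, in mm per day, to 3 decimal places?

0.001 mm per day

True daily increment count = 200 − 5 + 3 = 198.
Mean rate = 0.2 mm / 198 days ≈ 0.001 mm per day.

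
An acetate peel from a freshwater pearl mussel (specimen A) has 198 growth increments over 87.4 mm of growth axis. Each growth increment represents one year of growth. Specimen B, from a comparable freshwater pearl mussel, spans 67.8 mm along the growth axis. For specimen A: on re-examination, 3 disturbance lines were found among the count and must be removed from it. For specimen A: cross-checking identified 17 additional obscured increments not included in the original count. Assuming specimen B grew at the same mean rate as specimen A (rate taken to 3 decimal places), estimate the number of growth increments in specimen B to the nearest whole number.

Specimen A: true growth increment count = 198 − 3 + 17 = 212.
A: 87.4 mm over 212 years gives 87.4 / 212 ≈ 0.412 mm/year.
For B, 67.8 / 0.412 = 164.56 years ≈ 165 growth increments.

165 growth increments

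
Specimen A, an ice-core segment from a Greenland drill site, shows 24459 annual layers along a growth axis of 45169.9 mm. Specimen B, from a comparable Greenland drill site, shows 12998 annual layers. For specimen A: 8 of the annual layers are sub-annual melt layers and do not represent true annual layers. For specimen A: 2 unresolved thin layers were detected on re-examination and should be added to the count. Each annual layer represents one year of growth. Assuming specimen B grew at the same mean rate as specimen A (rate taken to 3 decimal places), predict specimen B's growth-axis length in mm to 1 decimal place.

24007.3 mm

Specimen A: true annual layer count = 24459 − 8 + 2 = 24453.
A: Mean rate = 45169.9 mm / 24453 years ≈ 1.847 mm/year.
For B, 1.847 mm/year × 12998 years = 24007.3 mm.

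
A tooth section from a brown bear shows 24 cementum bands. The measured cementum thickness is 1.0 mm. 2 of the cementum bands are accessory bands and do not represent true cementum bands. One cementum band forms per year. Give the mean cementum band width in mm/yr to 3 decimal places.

0.045 mm/yr

True cementum band count = 24 − 2 = 22.
Extension rate ≈ 1.0 / 22 = 0.045 mm/yr.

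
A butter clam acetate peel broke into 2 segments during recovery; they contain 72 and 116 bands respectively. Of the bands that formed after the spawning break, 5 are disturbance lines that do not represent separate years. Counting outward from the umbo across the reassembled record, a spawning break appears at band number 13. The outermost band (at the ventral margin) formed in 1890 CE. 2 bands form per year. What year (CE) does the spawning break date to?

1805 CE

Total bands = 72 + 116 = 188.
188 − 13 = 175 bands lie beyond the spawning break toward the ventral margin.
Excluding 5 false bands: 175 − 5 = 170.
With 2 bands per year, 170 / 2 = 85 years.
The band at the ventral margin is 1890 CE, so the spawning break dates to 1890 − 85 = 1805 CE.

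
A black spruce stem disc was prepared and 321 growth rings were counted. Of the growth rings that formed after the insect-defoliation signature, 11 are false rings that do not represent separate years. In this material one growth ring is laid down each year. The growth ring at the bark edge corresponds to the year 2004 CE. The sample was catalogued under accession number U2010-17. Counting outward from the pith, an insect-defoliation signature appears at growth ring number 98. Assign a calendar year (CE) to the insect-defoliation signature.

1792 CE

The insect-defoliation signature sits at growth ring 98 from the pith, so 321 − 98 = 223 growth rings formed after it.
223 − 11 false = 212 true growth rings after the insect-defoliation signature.
2004 − 212 = 1792 CE.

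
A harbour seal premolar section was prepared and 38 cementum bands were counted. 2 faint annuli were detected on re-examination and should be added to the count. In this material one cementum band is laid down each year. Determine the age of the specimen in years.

40 years

True cementum band count = 38 + 2 = 40.
One cementum band per year makes the duration 40 years.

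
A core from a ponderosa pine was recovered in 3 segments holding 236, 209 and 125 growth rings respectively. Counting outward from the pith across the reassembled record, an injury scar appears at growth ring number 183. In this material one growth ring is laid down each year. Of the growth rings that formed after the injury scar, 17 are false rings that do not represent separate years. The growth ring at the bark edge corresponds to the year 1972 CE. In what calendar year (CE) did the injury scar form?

1602 CE

Total growth rings = 236 + 209 + 125 = 570.
Between growth ring 183 and the bark edge there are 570 − 183 = 387 growth rings.
Removing the 17 false growth rings leaves 387 − 17 = 370 true growth rings beyond the injury scar.
The growth ring at the bark edge is 1972 CE, so the injury scar dates to 1972 − 370 = 1602 CE.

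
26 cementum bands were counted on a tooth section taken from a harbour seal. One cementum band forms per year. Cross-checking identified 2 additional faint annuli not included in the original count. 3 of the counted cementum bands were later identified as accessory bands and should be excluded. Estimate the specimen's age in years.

Correcting the raw count gives 26 − 3 + 2 = 25 true cementum bands.
With a one-to-one cementum band periodicity this is 25 years.

25 yr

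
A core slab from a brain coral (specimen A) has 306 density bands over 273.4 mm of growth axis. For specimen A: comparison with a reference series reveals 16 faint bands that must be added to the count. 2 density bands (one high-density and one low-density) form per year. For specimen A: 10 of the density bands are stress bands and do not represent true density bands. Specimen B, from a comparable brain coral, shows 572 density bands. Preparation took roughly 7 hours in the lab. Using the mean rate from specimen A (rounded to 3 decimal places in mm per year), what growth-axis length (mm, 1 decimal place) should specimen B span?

Specimen A: after corrections the count is 306 − 10 + 16 = 312 density bands.
Specimen A: 312 density bands at 2 per year is 312 / 2 = 156 years.
A: 273.4 mm over 156 years gives 273.4 / 156 ≈ 1.753 mm/yr.
Specimen B: 572 density bands at 2 per year is 572 / 2 = 286 years. For B, 1.753 mm/year × 286 years = 501.4 mm.

501.4 mm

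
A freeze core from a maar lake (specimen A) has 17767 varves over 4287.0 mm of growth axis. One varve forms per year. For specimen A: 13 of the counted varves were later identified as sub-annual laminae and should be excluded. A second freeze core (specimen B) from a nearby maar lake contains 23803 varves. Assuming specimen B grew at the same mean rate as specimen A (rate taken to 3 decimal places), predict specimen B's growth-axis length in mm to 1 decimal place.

5736.5 mm

Specimen A: correcting the raw count gives 17767 − 13 = 17754 true varves.
A: 4287.0 mm over 17754 years gives 4287.0 / 17754 ≈ 0.241 mm/year.
Length of B = 0.241 × 23803 = 5736.5 mm.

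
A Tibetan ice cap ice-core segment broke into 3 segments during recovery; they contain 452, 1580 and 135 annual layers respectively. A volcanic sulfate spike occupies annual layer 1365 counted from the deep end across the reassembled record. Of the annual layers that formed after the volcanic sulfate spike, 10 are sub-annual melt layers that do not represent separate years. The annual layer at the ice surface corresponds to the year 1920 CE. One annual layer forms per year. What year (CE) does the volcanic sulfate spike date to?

1128 CE

Total annual layers = 452 + 1580 + 135 = 2167.
2167 − 1365 = 802 annual layers lie beyond the volcanic sulfate spike toward the ice surface.
802 − 10 false = 792 true annual layers after the volcanic sulfate spike.
Counting back 792 years from 1920 CE places the volcanic sulfate spike in 1920 − 792 = 1128 CE.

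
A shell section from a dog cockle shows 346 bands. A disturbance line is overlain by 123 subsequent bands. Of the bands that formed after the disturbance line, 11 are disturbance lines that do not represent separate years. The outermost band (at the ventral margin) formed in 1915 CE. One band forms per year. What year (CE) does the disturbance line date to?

1803 CE

There are 123 bands younger than the disturbance line.
Excluding 11 false bands: 123 − 11 = 112.
Counting back 112 years from 1915 CE places the disturbance line in 1915 − 112 = 1803 CE.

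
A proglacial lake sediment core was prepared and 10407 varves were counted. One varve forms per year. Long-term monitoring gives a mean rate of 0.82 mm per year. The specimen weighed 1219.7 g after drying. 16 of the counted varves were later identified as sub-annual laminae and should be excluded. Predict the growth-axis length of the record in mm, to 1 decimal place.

8520.6 mm

True varve count = 10407 − 16 = 10391.
10391 years at 0.82 mm/year gives 0.82 × 10391 = 8520.6 mm.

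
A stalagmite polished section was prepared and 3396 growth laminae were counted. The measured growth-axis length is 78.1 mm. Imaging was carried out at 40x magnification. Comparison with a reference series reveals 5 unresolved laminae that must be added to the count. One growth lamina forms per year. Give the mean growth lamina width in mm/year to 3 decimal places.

0.023 mm/year

Correcting the raw count gives 3396 + 5 = 3401 true growth laminae.
78.1 mm over 3401 years gives 78.1 / 3401 ≈ 0.023 mm/year.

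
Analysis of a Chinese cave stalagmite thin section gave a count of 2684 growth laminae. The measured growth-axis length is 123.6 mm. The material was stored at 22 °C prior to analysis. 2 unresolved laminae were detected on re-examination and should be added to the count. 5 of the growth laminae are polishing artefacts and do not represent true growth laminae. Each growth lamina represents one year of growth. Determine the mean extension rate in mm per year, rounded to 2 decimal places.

0.05 mm per year

Adjusted count: 2684 − 5 + 2 = 2681 growth laminae.
Mean rate = 123.6 mm / 2681 years ≈ 0.05 mm per year.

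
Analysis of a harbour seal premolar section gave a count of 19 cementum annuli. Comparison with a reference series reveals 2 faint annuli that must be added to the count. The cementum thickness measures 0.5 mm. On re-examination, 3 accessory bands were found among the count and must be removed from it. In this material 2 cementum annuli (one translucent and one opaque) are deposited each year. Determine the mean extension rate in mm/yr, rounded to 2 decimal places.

0.06 mm/yr

Adjusted count: 19 − 3 + 2 = 18 cementum annuli.
18 cementum annuli at 2 per year is 18 / 2 = 9 years.
0.5 mm over 9 years gives 0.5 / 9 ≈ 0.06 mm/yr.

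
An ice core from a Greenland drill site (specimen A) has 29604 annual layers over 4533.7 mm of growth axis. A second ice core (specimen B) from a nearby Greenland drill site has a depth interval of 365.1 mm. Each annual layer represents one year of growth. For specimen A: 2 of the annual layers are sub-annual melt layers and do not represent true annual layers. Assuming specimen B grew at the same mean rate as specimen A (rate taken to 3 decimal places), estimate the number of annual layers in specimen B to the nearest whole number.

Specimen A: after corrections the count is 29604 − 2 = 29602 annual layers.
A: Extension rate ≈ 4533.7 / 29602 = 0.153 mm/year.
B spans 365.1 / 0.153 = 2386.27 years ≈ 2386 annual layers.

2386 annual layers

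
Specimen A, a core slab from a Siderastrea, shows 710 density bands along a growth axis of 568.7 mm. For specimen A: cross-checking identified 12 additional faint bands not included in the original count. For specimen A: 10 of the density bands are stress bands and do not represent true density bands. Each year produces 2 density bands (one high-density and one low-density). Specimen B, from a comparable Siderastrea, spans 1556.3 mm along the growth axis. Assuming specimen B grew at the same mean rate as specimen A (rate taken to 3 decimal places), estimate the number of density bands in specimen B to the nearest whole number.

1949 density bands

Specimen A: true density band count = 710 − 10 + 12 = 712.
Specimen A: dividing by 2 density bands per year: 712 / 2 = 356 years.
A: 568.7 mm over 356 years gives 568.7 / 356 ≈ 1.597 mm/yr.
Specimen B: 1556.3 mm / 1.597 mm per year = 974.51 years; at 2 density bands per year that is 974.51 × 2 ≈ 1949 density bands.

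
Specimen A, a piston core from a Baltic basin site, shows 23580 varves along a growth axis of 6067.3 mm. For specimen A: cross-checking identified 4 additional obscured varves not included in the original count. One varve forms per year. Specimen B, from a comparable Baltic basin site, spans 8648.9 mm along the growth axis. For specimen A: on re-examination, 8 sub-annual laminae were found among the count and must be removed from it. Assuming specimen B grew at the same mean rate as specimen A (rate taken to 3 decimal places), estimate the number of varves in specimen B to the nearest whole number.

33653 varves

Specimen A: true varve count = 23580 − 8 + 4 = 23576.
A: 6067.3 mm over 23576 years gives 6067.3 / 23576 ≈ 0.257 mm/yr.
For B, 8648.9 / 0.257 = 33653.31 years ≈ 33653 varves.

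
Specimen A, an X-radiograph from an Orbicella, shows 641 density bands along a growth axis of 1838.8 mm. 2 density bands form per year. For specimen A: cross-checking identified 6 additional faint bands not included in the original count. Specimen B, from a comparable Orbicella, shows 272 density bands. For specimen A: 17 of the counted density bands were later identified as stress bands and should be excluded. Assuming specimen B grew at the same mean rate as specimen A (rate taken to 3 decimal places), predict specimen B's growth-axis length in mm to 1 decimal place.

Specimen A: true density band count = 641 − 17 + 6 = 630.
Specimen A: with 2 density bands per year, 630 / 2 = 315 years.
A: Mean rate = 1838.8 mm / 315 years ≈ 5.837 mm/year.
Specimen B: with 2 density bands per year, 272 / 2 = 136 years. For B, 5.837 mm/year × 136 years = 793.8 mm.

793.8 mm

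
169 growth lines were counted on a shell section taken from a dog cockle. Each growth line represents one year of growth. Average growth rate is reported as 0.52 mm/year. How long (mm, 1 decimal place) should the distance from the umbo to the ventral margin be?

The record spans 169 years at 0.52 mm per year.
Predicted length = 0.52 mm/year × 169 years = 87.9 mm.

87.9 mm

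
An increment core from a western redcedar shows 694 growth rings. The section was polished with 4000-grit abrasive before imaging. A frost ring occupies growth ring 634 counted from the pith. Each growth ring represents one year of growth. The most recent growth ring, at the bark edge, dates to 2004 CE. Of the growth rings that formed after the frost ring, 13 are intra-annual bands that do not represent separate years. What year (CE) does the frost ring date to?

1957 CE

Between growth ring 634 and the bark edge there are 694 − 634 = 60 growth rings.
Excluding 13 false growth rings: 60 − 13 = 47.
2004 − 47 = 1957 CE.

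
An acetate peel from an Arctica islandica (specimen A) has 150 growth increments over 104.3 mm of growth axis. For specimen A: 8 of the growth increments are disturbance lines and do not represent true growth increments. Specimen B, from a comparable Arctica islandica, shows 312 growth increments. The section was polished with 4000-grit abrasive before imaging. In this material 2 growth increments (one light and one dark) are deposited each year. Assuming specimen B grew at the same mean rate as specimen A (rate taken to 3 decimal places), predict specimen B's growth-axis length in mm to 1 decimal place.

Specimen A: true growth increment count = 150 − 8 = 142.
Specimen A: 142 growth increments at 2 per year is 142 / 2 = 71 years.
A: 104.3 mm over 71 years gives 104.3 / 71 ≈ 1.469 mm/year.
Specimen B: 312 growth increments at 2 per year is 312 / 2 = 156 years. For B, 1.469 mm/year × 156 years = 229.2 mm.

229.2 mm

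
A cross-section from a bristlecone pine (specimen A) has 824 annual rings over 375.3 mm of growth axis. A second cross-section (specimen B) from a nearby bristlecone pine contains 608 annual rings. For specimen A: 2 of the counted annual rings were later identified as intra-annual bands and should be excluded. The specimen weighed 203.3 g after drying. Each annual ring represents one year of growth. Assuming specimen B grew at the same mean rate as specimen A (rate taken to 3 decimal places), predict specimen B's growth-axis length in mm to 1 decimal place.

Specimen A: adjusted count: 824 − 2 = 822 annual rings.
A: 375.3 mm over 822 years gives 375.3 / 822 ≈ 0.457 mm/yr.
B's length ≈ 0.457 × 608 = 277.9 mm.

277.9 mm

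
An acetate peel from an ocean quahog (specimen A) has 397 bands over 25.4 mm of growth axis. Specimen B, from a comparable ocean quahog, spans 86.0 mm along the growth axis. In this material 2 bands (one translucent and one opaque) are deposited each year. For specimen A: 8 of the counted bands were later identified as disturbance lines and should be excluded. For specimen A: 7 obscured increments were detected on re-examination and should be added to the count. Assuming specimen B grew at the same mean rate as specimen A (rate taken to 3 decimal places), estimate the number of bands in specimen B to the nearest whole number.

1344 bands

Specimen A: adjusted count: 397 − 8 + 7 = 396 bands.
Specimen A: dividing by 2 bands per year: 396 / 2 = 198 years.
A: 25.4 mm over 198 years gives 25.4 / 198 ≈ 0.128 mm/year.
B spans 86.0 / 0.128 = 671.88 years; at 2 bands per year that is 671.88 × 2 ≈ 1344 bands.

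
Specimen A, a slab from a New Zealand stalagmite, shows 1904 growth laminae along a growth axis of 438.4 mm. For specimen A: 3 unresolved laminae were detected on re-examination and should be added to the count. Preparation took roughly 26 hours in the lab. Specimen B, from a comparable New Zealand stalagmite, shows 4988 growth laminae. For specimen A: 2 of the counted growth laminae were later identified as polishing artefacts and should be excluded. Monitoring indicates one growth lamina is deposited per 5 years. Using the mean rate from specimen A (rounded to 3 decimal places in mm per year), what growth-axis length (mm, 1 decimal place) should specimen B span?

1147.2 mm

Specimen A: correcting the raw count gives 1904 − 2 + 3 = 1905 true growth laminae.
Specimen A: at 5 years per growth lamina, 1905 × 5 = 9525 years.
A: 438.4 mm over 9525 years gives 438.4 / 9525 ≈ 0.046 mm/year.
Specimen B: 4988 growth laminae at 5 years each span 4988 × 5 = 24940 years. B's length ≈ 0.046 × 24940 = 1147.2 mm.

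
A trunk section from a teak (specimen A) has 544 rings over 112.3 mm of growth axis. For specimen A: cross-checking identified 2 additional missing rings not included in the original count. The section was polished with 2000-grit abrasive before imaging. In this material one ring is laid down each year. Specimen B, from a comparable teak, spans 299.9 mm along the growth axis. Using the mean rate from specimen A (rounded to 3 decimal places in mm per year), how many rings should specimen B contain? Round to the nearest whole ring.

Specimen A: after corrections the count is 544 + 2 = 546 rings.
A: Mean rate = 112.3 mm / 546 years ≈ 0.206 mm/year.
For B, 299.9 / 0.206 = 1455.83 years ≈ 1456 rings.

1456 rings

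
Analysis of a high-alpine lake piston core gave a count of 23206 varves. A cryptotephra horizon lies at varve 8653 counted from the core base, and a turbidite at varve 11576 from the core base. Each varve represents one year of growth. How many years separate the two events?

2923 years

Separation: 11576 − 8653 = 2923 varves.
At one varve per year, 2923 years elapsed between them.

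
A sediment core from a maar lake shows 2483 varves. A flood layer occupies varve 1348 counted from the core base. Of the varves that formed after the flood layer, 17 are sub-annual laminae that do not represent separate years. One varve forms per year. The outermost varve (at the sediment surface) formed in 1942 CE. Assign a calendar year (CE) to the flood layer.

824 CE

Between varve 1348 and the sediment surface there are 2483 − 1348 = 1135 varves.
Removing the 17 false varves leaves 1135 − 17 = 1118 true varves beyond the flood layer.
1942 − 1118 = 824 CE.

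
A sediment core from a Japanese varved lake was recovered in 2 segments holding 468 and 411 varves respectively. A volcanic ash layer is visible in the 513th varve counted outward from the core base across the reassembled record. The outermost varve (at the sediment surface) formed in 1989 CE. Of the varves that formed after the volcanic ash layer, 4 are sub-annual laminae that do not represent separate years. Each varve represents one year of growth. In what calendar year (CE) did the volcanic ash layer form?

1627 CE

Total varves = 468 + 411 = 879.
Between varve 513 and the sediment surface there are 879 − 513 = 366 varves.
Removing the 4 false varves leaves 366 − 4 = 362 true varves beyond the volcanic ash layer.
1989 − 362 = 1627 CE.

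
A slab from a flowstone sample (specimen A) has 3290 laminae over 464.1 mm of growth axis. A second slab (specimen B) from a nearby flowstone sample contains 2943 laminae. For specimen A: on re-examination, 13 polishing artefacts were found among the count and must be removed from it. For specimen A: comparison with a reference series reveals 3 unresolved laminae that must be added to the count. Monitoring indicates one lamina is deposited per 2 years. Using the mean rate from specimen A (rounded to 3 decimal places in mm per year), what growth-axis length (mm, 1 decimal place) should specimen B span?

417.9 mm

Specimen A: correcting the raw count gives 3290 − 13 + 3 = 3280 true laminae.
Specimen A: at 2 years per lamina, 3280 × 2 = 6560 years.
A: Mean rate = 464.1 mm / 6560 years ≈ 0.071 mm/year.
Specimen B: multiplying by 2 years per lamina: 2943 × 2 = 5886 years. For B, 0.071 mm/year × 5886 years = 417.9 mm.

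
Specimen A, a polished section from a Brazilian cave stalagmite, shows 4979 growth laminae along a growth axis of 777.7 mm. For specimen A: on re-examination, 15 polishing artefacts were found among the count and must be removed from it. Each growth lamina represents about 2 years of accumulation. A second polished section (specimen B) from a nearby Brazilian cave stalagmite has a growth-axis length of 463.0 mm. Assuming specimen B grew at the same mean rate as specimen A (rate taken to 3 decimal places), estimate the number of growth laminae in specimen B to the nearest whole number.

Specimen A: after corrections the count is 4979 − 15 = 4964 growth laminae.
Specimen A: multiplying by 2 years per growth lamina: 4964 × 2 = 9928 years.
A: 777.7 mm over 9928 years gives 777.7 / 9928 ≈ 0.078 mm/yr.
Specimen B: 463.0 mm / 0.078 mm per year = 5935.90 years; at 2 years per growth lamina that is 5935.90 / 2 ≈ 2968 growth laminae.

2968 growth laminae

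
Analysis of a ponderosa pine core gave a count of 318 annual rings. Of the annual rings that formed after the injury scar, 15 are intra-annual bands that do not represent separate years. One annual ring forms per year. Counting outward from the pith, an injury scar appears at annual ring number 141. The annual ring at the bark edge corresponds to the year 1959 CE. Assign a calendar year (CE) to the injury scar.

1797 CE

The injury scar sits at annual ring 141 from the pith, so 318 − 141 = 177 annual rings formed after it.
177 − 15 false = 162 true annual rings after the injury scar.
1959 − 162 = 1797 CE.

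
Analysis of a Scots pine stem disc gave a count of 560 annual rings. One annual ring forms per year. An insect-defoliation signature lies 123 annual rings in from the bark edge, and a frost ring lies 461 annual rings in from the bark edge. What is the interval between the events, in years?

338 yr

461 − 123 = 338 annual rings lie between the two events.
That is 338 years at one annual ring per year.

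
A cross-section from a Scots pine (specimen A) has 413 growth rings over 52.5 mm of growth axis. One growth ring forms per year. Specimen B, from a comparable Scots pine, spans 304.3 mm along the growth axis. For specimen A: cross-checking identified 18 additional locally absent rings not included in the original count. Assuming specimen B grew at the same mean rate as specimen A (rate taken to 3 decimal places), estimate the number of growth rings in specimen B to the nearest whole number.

Specimen A: after corrections the count is 413 + 18 = 431 growth rings.
A: Mean rate = 52.5 mm / 431 years ≈ 0.122 mm/yr.
For B, 304.3 / 0.122 = 2494.26 years ≈ 2494 growth rings.

2494 growth rings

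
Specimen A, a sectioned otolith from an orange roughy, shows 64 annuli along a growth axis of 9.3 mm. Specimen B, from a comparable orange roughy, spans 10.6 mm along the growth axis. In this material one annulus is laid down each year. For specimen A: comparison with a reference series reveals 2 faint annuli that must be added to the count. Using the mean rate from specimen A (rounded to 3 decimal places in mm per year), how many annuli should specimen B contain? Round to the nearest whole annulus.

75 annuli

Specimen A: after corrections the count is 64 + 2 = 66 annuli.
A: Mean rate = 9.3 mm / 66 years ≈ 0.141 mm/year.
For B, 10.6 / 0.141 = 75.18 years ≈ 75 annuli.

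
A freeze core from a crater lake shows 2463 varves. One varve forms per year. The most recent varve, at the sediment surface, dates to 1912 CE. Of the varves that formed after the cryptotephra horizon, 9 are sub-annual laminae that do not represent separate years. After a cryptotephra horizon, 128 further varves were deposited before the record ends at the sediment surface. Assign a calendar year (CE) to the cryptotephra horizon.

128 varves post-date the cryptotephra horizon.
128 − 9 false = 119 true varves after the cryptotephra horizon.
Counting back 119 years from 1912 CE places the cryptotephra horizon in 1912 − 119 = 1793 CE.

1793 CE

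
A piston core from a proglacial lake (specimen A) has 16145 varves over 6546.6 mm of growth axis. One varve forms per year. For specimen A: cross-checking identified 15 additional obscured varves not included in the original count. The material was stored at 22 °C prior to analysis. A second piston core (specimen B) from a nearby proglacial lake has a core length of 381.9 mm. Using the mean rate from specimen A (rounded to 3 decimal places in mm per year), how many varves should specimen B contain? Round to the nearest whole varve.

Specimen A: adjusted count: 16145 + 15 = 16160 varves.
A: 6546.6 mm over 16160 years gives 6546.6 / 16160 ≈ 0.405 mm per year.
B spans 381.9 / 0.405 = 942.96 years ≈ 943 varves.

943 varves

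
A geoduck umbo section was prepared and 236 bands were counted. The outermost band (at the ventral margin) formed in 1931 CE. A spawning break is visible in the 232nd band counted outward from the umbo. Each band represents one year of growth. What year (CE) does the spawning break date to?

1927 CE

Between band 232 and the ventral margin there are 236 − 232 = 4 bands.
Counting back 4 years from 1931 CE places the spawning break in 1931 − 4 = 1927 CE.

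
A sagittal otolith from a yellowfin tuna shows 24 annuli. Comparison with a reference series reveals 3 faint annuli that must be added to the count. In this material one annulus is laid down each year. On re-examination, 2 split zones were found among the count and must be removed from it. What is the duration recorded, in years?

25 years

True annulus count = 24 − 2 + 3 = 25.
At one annulus per year, that is 25 years.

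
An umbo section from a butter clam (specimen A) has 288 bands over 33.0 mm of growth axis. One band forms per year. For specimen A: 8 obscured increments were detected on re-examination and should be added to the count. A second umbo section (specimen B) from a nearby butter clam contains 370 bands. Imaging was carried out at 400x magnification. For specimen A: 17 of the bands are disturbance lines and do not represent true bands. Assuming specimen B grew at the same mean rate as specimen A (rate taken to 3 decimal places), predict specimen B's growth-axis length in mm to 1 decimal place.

43.7 mm

Specimen A: true band count = 288 − 17 + 8 = 279.
A: Extension rate ≈ 33.0 / 279 = 0.118 mm/year.
For B, 0.118 mm/year × 370 years = 43.7 mm.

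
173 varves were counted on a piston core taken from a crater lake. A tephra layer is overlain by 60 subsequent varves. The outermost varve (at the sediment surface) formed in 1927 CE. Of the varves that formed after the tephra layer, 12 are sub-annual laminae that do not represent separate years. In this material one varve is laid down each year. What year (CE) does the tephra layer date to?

There are 60 varves younger than the tephra layer.
60 − 12 false = 48 true varves after the tephra layer.
The varve at the sediment surface is 1927 CE, so the tephra layer dates to 1927 − 48 = 1879 CE.

1879 CE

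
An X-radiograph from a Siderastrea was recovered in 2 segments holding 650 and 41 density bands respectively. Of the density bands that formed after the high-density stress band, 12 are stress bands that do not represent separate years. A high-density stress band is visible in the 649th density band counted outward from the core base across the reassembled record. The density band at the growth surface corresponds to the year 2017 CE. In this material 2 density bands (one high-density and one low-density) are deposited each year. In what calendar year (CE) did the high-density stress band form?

2002 CE

Total density bands = 650 + 41 = 691.
691 − 649 = 42 density bands lie beyond the high-density stress band toward the growth surface.
42 − 12 false = 30 true density bands after the high-density stress band.
30 density bands at 2 per year is 30 / 2 = 15 years.
Counting back 15 years from 2017 CE places the high-density stress band in 2017 − 15 = 2002 CE.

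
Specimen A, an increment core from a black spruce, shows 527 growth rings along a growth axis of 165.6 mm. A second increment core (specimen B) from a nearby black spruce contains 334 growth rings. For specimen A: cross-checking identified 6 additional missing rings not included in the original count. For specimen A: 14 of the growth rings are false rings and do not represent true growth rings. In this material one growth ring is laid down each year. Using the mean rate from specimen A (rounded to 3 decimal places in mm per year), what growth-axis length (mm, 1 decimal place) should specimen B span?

106.5 mm

Specimen A: adjusted count: 527 − 14 + 6 = 519 growth rings.
A: Mean rate = 165.6 mm / 519 years ≈ 0.319 mm/yr.
For B, 0.319 mm/year × 334 years = 106.5 mm.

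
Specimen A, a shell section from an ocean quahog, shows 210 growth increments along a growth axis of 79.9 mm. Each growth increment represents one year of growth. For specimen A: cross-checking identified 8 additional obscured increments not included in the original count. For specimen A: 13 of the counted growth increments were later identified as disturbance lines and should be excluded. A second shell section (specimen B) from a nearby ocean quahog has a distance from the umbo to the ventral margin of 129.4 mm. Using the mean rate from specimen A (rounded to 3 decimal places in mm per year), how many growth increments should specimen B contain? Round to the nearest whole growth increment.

332 growth increments

Specimen A: true growth increment count = 210 − 13 + 8 = 205.
A: 79.9 mm over 205 years gives 79.9 / 205 ≈ 0.390 mm/year.
Specimen B: 129.4 mm / 0.390 mm per year = 331.79 years ≈ 332 growth increments.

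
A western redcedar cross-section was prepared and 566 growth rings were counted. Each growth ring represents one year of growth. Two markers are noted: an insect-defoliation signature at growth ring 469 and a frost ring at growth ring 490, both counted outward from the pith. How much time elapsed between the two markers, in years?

21 years

Separation: 490 − 469 = 21 growth rings.
One growth ring per year makes the interval 21 years.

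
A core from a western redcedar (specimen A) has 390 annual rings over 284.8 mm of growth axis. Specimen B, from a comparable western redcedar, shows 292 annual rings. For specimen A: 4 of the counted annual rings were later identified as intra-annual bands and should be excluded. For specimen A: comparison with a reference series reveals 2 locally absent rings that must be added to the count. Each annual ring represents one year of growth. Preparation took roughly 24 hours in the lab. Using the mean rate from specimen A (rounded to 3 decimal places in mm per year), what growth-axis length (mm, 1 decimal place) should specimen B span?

214.3 mm

Specimen A: adjusted count: 390 − 4 + 2 = 388 annual rings.
A: Mean rate = 284.8 mm / 388 years ≈ 0.734 mm per year.
Length of B = 0.734 × 292 = 214.3 mm.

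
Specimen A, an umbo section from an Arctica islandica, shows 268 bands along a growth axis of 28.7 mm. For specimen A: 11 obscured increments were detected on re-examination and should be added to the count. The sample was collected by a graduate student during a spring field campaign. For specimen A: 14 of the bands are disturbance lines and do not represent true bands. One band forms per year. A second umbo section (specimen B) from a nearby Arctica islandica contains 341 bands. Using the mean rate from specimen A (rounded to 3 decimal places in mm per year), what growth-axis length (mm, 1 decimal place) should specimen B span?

36.8 mm

Specimen A: true band count = 268 − 14 + 11 = 265.
A: Extension rate ≈ 28.7 / 265 = 0.108 mm per year.
For B, 0.108 mm/year × 341 years = 36.8 mm.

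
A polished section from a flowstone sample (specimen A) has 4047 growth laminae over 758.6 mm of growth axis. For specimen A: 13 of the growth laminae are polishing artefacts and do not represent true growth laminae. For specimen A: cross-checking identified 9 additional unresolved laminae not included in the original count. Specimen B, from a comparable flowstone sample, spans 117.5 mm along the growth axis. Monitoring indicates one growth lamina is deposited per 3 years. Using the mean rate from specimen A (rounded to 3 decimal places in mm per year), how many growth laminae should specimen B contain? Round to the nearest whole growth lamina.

Specimen A: adjusted count: 4047 − 13 + 9 = 4043 growth laminae.
Specimen A: 4043 growth laminae at 3 years each span 4043 × 3 = 12129 years.
A: Extension rate ≈ 758.6 / 12129 = 0.063 mm/yr.
B spans 117.5 / 0.063 = 1865.08 years; at 3 years per growth lamina that is 1865.08 / 3 ≈ 622 growth laminae.

622 growth laminae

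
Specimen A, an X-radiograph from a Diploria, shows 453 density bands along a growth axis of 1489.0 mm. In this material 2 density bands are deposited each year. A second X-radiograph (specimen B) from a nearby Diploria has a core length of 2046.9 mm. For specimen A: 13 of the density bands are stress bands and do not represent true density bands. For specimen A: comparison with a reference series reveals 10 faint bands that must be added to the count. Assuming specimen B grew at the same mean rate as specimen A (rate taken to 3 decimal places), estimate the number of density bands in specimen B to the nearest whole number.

619 density bands

Specimen A: true density band count = 453 − 13 + 10 = 450.
Specimen A: 450 density bands at 2 per year is 450 / 2 = 225 years.
A: 1489.0 mm over 225 years gives 1489.0 / 225 ≈ 6.618 mm per year.
B spans 2046.9 / 6.618 = 309.29 years; at 2 density bands per year that is 309.29 × 2 ≈ 619 density bands.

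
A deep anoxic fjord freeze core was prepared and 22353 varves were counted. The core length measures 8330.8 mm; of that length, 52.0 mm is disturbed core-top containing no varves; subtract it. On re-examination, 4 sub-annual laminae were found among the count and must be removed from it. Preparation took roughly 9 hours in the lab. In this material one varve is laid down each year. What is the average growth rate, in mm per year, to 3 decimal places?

0.370 mm per year

After corrections the count is 22353 − 4 = 22349 varves.
The growth record spans 8330.8 − 52.0 = 8278.8 mm.
8278.8 mm over 22349 years gives 8278.8 / 22349 ≈ 0.370 mm per year.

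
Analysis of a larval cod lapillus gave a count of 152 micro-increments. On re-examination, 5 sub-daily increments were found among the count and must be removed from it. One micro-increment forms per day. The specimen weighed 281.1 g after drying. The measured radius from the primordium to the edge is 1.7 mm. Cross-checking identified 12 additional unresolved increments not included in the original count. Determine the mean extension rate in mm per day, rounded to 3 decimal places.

True micro-increment count = 152 − 5 + 12 = 159.
1.7 mm over 159 days gives 1.7 / 159 ≈ 0.011 mm per day.

0.011 mm per day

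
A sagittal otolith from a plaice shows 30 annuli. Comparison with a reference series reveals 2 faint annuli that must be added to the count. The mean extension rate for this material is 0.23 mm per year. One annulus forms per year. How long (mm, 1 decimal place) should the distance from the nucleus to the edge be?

Correcting the raw count gives 30 + 2 = 32 true annuli.
Length ≈ 0.23 × 32 = 7.4 mm.

7.4 mm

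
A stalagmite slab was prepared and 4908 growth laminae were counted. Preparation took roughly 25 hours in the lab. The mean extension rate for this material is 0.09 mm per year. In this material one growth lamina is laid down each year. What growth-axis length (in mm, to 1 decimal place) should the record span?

441.7 mm

4908 years of growth are recorded.
Length ≈ 0.09 × 4908 = 441.7 mm.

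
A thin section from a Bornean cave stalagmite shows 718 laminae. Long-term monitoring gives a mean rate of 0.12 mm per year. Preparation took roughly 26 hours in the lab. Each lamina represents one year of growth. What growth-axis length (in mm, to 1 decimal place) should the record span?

718 years of growth are recorded.
Predicted length = 0.12 mm/year × 718 years = 86.2 mm.

86.2 mm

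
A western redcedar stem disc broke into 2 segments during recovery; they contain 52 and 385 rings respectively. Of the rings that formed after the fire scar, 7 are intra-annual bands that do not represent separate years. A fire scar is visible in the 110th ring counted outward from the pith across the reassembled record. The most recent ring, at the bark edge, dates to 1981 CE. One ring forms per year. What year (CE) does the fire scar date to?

Total rings = 52 + 385 = 437.
Between ring 110 and the bark edge there are 437 − 110 = 327 rings.
Excluding 7 false rings: 327 − 7 = 320.
Counting back 320 years from 1981 CE places the fire scar in 1981 − 320 = 1661 CE.

1661 CE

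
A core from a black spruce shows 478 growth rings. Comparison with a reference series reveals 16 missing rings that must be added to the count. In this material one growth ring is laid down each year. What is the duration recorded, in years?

Adjusted count: 478 + 16 = 494 growth rings.
At one growth ring per year, that is 494 years.

494 years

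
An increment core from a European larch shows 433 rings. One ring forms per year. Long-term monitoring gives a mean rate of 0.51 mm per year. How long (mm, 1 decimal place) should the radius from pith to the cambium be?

The record spans 433 years at 0.51 mm per year.
Length ≈ 0.51 × 433 = 220.8 mm.

220.8 mm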